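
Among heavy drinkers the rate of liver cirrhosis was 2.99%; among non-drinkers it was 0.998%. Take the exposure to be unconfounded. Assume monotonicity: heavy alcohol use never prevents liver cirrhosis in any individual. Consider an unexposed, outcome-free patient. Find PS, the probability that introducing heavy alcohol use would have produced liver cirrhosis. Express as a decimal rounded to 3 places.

PS ≈ 0.020

p₁ = 0.0299, p₀ = 0.00998.
Under exogeneity and monotonicity, PS = (p₁ − p₀) / (1 − p₀).
PS = (0.0299 − 0.00998) / (1 − 0.00998) = 0.01992 / 0.99002 ≈ 0.0201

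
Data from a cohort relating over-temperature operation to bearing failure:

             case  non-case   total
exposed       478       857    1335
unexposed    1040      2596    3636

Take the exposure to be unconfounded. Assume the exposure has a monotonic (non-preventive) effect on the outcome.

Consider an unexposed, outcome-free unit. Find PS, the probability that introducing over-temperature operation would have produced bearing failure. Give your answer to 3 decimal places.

PS ≈ 0.101

p₁ = P(outcome | exposed) = 478/1335 = 0.35805
p₀ = P(outcome | unexposed) = 1040/3636 = 0.28603
Under exogeneity and monotonicity, PS = (p₁ − p₀)/(1 − p₀).
PS = (0.35805 − 0.28603) / 0.71397 ≈ 0.1009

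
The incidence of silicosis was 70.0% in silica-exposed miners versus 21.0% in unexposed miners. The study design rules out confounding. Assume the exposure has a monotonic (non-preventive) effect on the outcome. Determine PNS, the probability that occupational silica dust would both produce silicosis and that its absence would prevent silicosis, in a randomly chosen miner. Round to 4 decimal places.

p₁ = 0.7, p₀ = 0.21.
Under exogeneity and monotonicity, PNS = p₁ − p₀.
PNS = 0.7 − 0.21 = 0.49

PNS ≈ 0.4900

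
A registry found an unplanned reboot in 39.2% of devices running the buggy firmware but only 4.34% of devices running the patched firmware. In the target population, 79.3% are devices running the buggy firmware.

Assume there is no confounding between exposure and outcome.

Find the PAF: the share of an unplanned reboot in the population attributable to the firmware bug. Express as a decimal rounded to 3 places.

PAF ≈ 0.864

p₁ = 0.392, p₀ = 0.0434.
Overall risk P(Y=1) = π·p₁ + (1−π)·p₀ = 0.793×0.392 + 0.207×0.0434 = 0.31984.
Under exogeneity, PAF = [P(Y=1) − p₀] / P(Y=1).
PAF = (0.31984 − 0.0434) / 0.31984 ≈ 0.8643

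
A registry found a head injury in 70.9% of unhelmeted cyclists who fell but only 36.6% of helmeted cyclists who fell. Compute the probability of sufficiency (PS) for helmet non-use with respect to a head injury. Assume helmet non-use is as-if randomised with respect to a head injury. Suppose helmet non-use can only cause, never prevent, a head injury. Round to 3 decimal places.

p₁ = 0.709, p₀ = 0.366.
Under exogeneity and monotonicity, PS = (p₁ − p₀) / (1 − p₀).
PS = (0.709 − 0.366) / (1 − 0.366) = 0.343 / 0.634 ≈ 0.5410

PS ≈ 0.541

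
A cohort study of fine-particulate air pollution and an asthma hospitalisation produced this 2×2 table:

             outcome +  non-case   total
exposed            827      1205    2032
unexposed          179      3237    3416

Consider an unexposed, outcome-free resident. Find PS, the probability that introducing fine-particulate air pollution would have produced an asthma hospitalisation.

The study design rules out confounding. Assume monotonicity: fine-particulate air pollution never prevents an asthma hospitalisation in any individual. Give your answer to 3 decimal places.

p₁ = P(outcome | exposed) = 827/2032 = 0.40699
p₀ = P(outcome | unexposed) = 179/3416 = 0.0524
Under exogeneity and monotonicity, PS = (p₁ − p₀) / (1 − p₀).
PS = (0.40699 − 0.0524) / (1 − 0.0524) = 0.35459 / 0.9476 ≈ 0.3742

PS ≈ 0.374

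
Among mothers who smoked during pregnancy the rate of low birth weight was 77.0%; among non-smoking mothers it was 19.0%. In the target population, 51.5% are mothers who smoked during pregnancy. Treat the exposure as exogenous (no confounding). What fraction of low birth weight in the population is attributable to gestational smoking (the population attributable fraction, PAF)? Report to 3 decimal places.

p₁ = 0.77, p₀ = 0.19.
Overall risk P(Y=1) = π·p₁ + (1−π)·p₀ = 0.515×0.77 + 0.485×0.19 = 0.4887.
Under exogeneity, PAF = [P(Y=1) − p₀] / P(Y=1).
PAF = (0.4887 − 0.19) / 0.4887 ≈ 0.6112

PAF ≈ 0.611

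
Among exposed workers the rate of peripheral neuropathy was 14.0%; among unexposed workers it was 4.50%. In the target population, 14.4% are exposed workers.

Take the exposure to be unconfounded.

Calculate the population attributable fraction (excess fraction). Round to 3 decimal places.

p₁ = 0.14, p₀ = 0.045.
Overall risk P(Y=1) = π·p₁ + (1−π)·p₀ = 0.144×0.14 + 0.856×0.045 = 0.05868.
Under exogeneity, PAF = [P(Y=1) − p₀] / P(Y=1).
PAF = (0.05868 − 0.045) / 0.05868 ≈ 0.2331

PAF ≈ 0.233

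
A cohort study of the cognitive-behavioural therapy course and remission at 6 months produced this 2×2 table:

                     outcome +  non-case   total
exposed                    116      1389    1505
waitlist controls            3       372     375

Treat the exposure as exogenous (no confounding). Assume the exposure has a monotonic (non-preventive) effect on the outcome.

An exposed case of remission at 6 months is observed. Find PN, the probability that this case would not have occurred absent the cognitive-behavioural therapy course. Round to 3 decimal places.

PN ≈ 0.896

p₁ = P(outcome | exposed) = 116/1505 = 0.077076
p₀ = P(outcome | unexposed) = 3/375 = 0.008
Under exogeneity and monotonicity, PN = (p₁ − p₀)/p₁.
PN = (0.077076 − 0.008) / 0.077076 ≈ 0.8962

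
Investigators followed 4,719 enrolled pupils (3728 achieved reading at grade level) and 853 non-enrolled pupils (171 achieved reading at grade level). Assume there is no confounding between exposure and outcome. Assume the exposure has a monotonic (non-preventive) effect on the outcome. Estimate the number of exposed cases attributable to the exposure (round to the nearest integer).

about 2782 cases

p₁ = P(outcome | exposed) = 3728/4719 = 0.79
p₀ = P(outcome | unexposed) = 171/853 = 0.20047
PN = (p₁ − p₀)/p₁ = (0.79 − 0.20047) / 0.79 ≈ 0.74624.
Attributable cases ≈ PN × (exposed cases) = 0.74624 × 3728 ≈ 2781.99.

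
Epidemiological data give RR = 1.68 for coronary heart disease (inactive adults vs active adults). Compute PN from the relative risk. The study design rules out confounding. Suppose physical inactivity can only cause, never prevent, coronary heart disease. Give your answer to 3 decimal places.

PN ≈ 0.405

Under exogeneity and monotonicity, PN = (RR − 1) / RR = 1 − 1/RR.
PN = (1.68 − 1) / 1.68 = 0.68 / 1.68 ≈ 0.4048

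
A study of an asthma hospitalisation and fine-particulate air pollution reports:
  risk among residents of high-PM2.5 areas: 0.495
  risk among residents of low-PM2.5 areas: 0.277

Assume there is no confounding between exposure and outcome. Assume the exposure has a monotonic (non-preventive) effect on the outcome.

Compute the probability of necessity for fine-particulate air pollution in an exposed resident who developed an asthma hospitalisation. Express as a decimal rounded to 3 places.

PN ≈ 0.440

Let p₁ = 0.495, p₀ = 0.277.
Under exogeneity and monotonicity, PN = (p₁ − p₀) / p₁.
PN = (0.495 − 0.277) / 0.495 = 0.218 / 0.495 ≈ 0.4404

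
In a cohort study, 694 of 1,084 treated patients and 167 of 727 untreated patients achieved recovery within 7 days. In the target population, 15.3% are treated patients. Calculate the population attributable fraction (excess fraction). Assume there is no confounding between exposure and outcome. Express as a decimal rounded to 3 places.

p₁ = P(outcome | exposed) = 694/1084 = 0.64022
p₀ = P(outcome | unexposed) = 167/727 = 0.22971
Overall risk P(Y=1) = π·p₁ + (1−π)·p₀ = 0.153×0.64022 + 0.847×0.22971 = 0.29252.
Under exogeneity, PAF = [P(Y=1) − p₀] / P(Y=1).
PAF = (0.29252 − 0.22971) / 0.29252 ≈ 0.2147

PAF ≈ 0.215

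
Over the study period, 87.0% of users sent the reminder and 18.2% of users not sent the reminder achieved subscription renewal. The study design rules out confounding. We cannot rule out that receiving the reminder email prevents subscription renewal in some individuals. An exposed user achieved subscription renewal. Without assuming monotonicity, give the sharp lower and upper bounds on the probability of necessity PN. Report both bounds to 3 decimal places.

0.791 ≤ PN ≤ 0.940

p₁ = 0.87, p₀ = 0.182.
Under exogeneity alone the bounds on PN are max{0,(p₁−p₀)/p₁} ≤ PN ≤ min{1,(1−p₀)/p₁}.
  lower = (p₁ − p₀)/p₁ = 0.688 / 0.87 ≈ 0.7908
  upper = min{1, (1 − p₀)/p₁} = 0.818 / 0.87 ≈ 0.9402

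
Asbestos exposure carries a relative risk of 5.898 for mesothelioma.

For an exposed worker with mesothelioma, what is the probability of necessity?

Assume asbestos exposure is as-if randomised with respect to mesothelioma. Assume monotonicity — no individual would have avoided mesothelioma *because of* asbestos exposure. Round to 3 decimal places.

Under exogeneity and monotonicity, PN = (RR − 1) / RR = 1 − 1/RR.
PN = (5.898 − 1) / 5.898 = 4.898 / 5.898 ≈ 0.8305

PN ≈ 0.830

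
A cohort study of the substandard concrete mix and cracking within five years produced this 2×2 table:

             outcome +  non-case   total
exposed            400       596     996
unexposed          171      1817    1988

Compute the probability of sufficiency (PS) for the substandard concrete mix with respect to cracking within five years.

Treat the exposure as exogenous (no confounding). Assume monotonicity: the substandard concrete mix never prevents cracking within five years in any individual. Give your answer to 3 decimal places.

p₁ = P(outcome | exposed) = 400/996 = 0.40161
p₀ = P(outcome | unexposed) = 171/1988 = 0.086016
Under exogeneity and monotonicity, PS = (p₁ − p₀) / (1 − p₀).
PS = (0.40161 − 0.086016) / (1 − 0.086016) = 0.31559 / 0.91398 ≈ 0.3453

PS ≈ 0.345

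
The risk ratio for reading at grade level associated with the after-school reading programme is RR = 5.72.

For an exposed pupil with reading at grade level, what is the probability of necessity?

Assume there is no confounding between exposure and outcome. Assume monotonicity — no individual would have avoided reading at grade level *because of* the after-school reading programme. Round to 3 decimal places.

Under exogeneity and monotonicity, PN = (RR − 1) / RR = 1 − 1/RR.
PN = (5.72 − 1) / 5.72 = 4.72 / 5.72 ≈ 0.8252

PN ≈ 0.825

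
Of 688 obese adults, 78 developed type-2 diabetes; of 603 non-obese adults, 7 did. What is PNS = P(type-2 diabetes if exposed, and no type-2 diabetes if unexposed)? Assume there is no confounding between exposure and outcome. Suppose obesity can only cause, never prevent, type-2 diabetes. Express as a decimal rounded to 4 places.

PNS ≈ 0.1018

p₁ = P(outcome | exposed) = 78/688 = 0.11337
p₀ = P(outcome | unexposed) = 7/603 = 0.011609
Under exogeneity and monotonicity, PNS = p₁ − p₀.
PNS = 0.11337 − 0.011609 = 0.10176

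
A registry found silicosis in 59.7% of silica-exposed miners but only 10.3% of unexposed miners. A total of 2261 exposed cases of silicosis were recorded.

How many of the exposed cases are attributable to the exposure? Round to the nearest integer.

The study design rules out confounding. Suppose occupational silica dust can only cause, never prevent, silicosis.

about 1871 cases

p₁ = 0.597, p₀ = 0.103.
PN = (p₁ − p₀)/p₁ = (0.597 − 0.103) / 0.597 ≈ 0.82747.
Attributable cases ≈ PN × (exposed cases) = 0.82747 × 2261 ≈ 1870.91.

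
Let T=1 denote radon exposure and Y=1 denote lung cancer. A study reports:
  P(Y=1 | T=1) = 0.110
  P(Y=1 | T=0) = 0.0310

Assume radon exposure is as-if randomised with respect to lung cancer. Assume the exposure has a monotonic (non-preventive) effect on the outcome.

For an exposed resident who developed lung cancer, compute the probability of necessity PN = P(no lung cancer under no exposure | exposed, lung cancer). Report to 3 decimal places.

Let p₁ = 0.11, p₀ = 0.031.
Under exogeneity and monotonicity, PN = (p₁ − p₀) / p₁.
PN = (0.11 − 0.031) / 0.11 = 0.079 / 0.11 ≈ 0.7182

PN ≈ 0.718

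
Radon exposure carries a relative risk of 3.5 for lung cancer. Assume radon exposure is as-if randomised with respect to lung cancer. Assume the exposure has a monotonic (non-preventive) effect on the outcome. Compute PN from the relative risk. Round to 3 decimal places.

PN ≈ 0.714

Under exogeneity and monotonicity, PN = (RR − 1) / RR = 1 − 1/RR.
PN = (3.5 − 1) / 3.5 = 2.5 / 3.5 ≈ 0.7143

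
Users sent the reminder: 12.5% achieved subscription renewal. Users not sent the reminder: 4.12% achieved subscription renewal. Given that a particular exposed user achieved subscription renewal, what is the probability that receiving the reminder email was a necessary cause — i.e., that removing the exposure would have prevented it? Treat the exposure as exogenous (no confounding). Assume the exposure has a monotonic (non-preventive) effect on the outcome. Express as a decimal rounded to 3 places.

p₁ = 0.125, p₀ = 0.0412.
Under exogeneity and monotonicity, PN = (p₁ − p₀) / p₁.
PN = (0.125 − 0.0412) / 0.125 = 0.0838 / 0.125 ≈ 0.6704

PN ≈ 0.670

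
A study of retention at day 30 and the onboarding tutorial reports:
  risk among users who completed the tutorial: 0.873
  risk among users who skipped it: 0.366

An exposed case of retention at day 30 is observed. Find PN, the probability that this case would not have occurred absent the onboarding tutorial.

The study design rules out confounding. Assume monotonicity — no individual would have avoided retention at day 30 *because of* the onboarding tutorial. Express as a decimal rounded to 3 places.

Let p₁ = 0.873, p₀ = 0.366.
Under exogeneity and monotonicity, PN = (p₁ − p₀) / p₁.
PN = (0.873 − 0.366) / 0.873 = 0.507 / 0.873 ≈ 0.5808

PN ≈ 0.581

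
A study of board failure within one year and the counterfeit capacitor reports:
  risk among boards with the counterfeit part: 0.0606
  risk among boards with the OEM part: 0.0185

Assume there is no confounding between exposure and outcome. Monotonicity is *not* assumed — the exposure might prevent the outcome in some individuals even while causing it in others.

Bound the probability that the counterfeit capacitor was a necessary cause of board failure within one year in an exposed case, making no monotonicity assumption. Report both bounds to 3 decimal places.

Let p₁ = 0.0606, p₀ = 0.0185.
Under exogeneity alone the bounds on PN are max{0,(p₁−p₀)/p₁} ≤ PN ≤ min{1,(1−p₀)/p₁}.
  lower = (p₁ − p₀)/p₁ = 0.0421 / 0.0606 ≈ 0.6947
  upper = min{1, (1 − p₀)/p₁} = 0.9815 / 0.0606 ≈ 16.1964 → capped at 1

0.695 ≤ PN ≤ 1.000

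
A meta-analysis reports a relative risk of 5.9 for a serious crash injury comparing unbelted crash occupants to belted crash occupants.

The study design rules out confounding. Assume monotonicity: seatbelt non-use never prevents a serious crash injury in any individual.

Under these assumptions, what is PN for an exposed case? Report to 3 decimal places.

Under exogeneity and monotonicity, PN = (RR − 1) / RR = 1 − 1/RR.
PN = (5.9 − 1) / 5.9 = 4.9 / 5.9 ≈ 0.8305

PN ≈ 0.831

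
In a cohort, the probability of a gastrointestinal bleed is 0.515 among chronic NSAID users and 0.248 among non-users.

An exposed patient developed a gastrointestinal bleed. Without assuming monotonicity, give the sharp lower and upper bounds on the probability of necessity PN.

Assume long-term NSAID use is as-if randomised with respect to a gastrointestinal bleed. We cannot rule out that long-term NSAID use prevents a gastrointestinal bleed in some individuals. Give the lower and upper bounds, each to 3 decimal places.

0.518 ≤ PN ≤ 1.000

Let p₁ = 0.515, p₀ = 0.248.
Under exogeneity alone the bounds on PN are max{0,(p₁−p₀)/p₁} ≤ PN ≤ min{1,(1−p₀)/p₁}.
  lower = (p₁ − p₀)/p₁ = 0.267 / 0.515 ≈ 0.5184
  upper = min{1, (1 − p₀)/p₁} = 0.752 / 0.515 ≈ 1.4602 → capped at 1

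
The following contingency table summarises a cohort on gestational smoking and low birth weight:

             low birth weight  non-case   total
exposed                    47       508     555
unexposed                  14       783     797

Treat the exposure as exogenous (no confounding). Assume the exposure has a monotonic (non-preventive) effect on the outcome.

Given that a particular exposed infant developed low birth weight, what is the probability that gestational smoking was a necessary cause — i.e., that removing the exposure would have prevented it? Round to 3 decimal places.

PN ≈ 0.793

p₁ = P(outcome | exposed) = 47/555 = 0.084685
p₀ = P(outcome | unexposed) = 14/797 = 0.017566
Under exogeneity and monotonicity, PN = (p₁ − p₀)/p₁.
PN = (0.084685 − 0.017566) / 0.084685 ≈ 0.7926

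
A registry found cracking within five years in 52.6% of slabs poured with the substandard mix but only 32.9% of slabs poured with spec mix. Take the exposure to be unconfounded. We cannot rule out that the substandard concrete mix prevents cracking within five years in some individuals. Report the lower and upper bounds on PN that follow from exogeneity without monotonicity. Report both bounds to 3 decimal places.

0.375 ≤ PN ≤ 1.000

p₁ = 0.526, p₀ = 0.329.
Under exogeneity alone the bounds on PN are max{0,(p₁−p₀)/p₁} ≤ PN ≤ min{1,(1−p₀)/p₁}.
  lower = (p₁ − p₀)/p₁ = 0.197 / 0.526 ≈ 0.3745
  upper = min{1, (1 − p₀)/p₁} = 0.671 / 0.526 ≈ 1.2757 → capped at 1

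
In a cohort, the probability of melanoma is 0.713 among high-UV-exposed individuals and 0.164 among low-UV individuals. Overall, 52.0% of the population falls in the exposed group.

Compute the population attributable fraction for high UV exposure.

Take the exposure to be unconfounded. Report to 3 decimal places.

Let p₁ = 0.713, p₀ = 0.164.
Overall risk P(Y=1) = π·p₁ + (1−π)·p₀ = 0.52×0.713 + 0.48×0.164 = 0.44948.
Under exogeneity, PAF = [P(Y=1) − p₀] / P(Y=1).
PAF = (0.44948 − 0.164) / 0.44948 ≈ 0.6351

PAF ≈ 0.635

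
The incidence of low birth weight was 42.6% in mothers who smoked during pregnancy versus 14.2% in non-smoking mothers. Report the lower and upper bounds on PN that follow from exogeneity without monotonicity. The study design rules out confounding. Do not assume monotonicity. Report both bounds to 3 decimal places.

p₁ = 0.426, p₀ = 0.142.
Under exogeneity alone the bounds on PN are max{0,(p₁−p₀)/p₁} ≤ PN ≤ min{1,(1−p₀)/p₁}.
  lower = (p₁ − p₀)/p₁ = 0.284 / 0.426 ≈ 0.6667
  upper = min{1, (1 − p₀)/p₁} = 0.858 / 0.426 ≈ 2.0141 → capped at 1

0.667 ≤ PN ≤ 1.000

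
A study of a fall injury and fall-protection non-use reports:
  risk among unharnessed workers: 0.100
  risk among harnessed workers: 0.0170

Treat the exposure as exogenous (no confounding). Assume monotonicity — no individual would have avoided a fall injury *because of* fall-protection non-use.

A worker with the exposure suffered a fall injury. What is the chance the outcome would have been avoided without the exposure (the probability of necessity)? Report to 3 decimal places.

Let p₁ = 0.1, p₀ = 0.017.
Under exogeneity and monotonicity, PN = (p₁ − p₀) / p₁.
PN = (0.1 − 0.017) / 0.1 = 0.083 / 0.1 ≈ 0.8300

PN ≈ 0.830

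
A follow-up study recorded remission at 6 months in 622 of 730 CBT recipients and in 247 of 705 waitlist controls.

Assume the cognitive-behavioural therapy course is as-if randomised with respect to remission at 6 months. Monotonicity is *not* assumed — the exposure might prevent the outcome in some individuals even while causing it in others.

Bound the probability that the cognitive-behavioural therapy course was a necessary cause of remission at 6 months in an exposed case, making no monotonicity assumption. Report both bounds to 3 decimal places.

0.589 ≤ PN ≤ 0.762

p₁ = P(outcome | exposed) = 622/730 = 0.85205
p₀ = P(outcome | unexposed) = 247/705 = 0.35035
Under exogeneity alone the bounds on PN are max{0,(p₁−p₀)/p₁} ≤ PN ≤ min{1,(1−p₀)/p₁}.
  lower = (p₁ − p₀)/p₁ = 0.5017 / 0.85205 ≈ 0.5888
  upper = min{1, (1 − p₀)/p₁} = 0.64965 / 0.85205 ≈ 0.7624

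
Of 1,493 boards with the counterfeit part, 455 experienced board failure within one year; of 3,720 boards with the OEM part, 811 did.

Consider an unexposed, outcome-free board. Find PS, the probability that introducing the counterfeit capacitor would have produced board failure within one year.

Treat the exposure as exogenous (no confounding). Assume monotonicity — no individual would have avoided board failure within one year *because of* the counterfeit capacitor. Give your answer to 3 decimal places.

p₁ = P(outcome | exposed) = 455/1493 = 0.30476
p₀ = P(outcome | unexposed) = 811/3720 = 0.21801
Under exogeneity and monotonicity, PS = (p₁ − p₀) / (1 − p₀).
PS = (0.30476 − 0.21801) / (1 − 0.21801) = 0.086745 / 0.78199 ≈ 0.1109

PS ≈ 0.111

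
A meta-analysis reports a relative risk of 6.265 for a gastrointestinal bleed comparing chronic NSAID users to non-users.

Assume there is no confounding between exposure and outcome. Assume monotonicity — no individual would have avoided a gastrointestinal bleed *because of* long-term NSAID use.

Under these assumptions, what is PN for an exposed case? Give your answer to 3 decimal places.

Under exogeneity and monotonicity, PN = (RR − 1) / RR = 1 − 1/RR.
PN = (6.265 − 1) / 6.265 = 5.265 / 6.265 ≈ 0.8404

PN ≈ 0.840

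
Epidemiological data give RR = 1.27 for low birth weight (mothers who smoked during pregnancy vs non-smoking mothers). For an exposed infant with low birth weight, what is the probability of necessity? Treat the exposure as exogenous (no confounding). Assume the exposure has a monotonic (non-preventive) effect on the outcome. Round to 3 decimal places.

Under exogeneity and monotonicity, PN = (RR − 1) / RR = 1 − 1/RR.
PN = (1.27 − 1) / 1.27 = 0.27 / 1.27 ≈ 0.2126

PN ≈ 0.213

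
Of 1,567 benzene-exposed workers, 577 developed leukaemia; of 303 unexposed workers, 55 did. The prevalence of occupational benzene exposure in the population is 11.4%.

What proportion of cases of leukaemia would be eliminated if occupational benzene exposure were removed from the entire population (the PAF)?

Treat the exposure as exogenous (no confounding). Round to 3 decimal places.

p₁ = P(outcome | exposed) = 577/1567 = 0.36822
p₀ = P(outcome | unexposed) = 55/303 = 0.18152
Overall risk P(Y=1) = π·p₁ + (1−π)·p₀ = 0.114×0.36822 + 0.886×0.18152 = 0.2028.
Under exogeneity, PAF = [P(Y=1) − p₀] / P(Y=1).
PAF = (0.2028 − 0.18152) / 0.2028 ≈ 0.1049

PAF ≈ 0.105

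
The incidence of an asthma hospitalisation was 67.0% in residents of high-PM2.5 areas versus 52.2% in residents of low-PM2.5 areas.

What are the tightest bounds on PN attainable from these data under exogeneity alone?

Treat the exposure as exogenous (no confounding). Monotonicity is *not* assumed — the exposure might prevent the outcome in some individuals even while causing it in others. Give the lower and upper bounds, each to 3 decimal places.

p₁ = 0.67, p₀ = 0.522.
Under exogeneity alone the bounds on PN are max{0,(p₁−p₀)/p₁} ≤ PN ≤ min{1,(1−p₀)/p₁}.
  lower = (p₁ − p₀)/p₁ = 0.148 / 0.67 ≈ 0.2209
  upper = min{1, (1 − p₀)/p₁} = 0.478 / 0.67 ≈ 0.7134

0.221 ≤ PN ≤ 0.713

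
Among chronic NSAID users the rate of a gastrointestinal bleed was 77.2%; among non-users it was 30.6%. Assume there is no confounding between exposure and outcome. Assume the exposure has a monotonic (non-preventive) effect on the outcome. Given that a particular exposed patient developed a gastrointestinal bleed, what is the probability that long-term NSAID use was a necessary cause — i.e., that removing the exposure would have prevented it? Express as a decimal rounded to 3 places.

p₁ = 0.772, p₀ = 0.306.
Under exogeneity and monotonicity, PN = (p₁ − p₀) / p₁.
PN = (0.772 − 0.306) / 0.772 = 0.466 / 0.772 ≈ 0.6036

PN ≈ 0.604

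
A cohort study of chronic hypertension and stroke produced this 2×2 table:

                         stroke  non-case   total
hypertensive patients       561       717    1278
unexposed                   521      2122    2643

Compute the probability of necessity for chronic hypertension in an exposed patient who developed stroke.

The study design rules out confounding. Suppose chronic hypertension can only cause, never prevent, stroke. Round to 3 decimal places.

p₁ = P(outcome | exposed) = 561/1278 = 0.43897
p₀ = P(outcome | unexposed) = 521/2643 = 0.19712
Under exogeneity and monotonicity, PN = (p₁ − p₀)/p₁.
PN = (0.43897 − 0.19712) / 0.43897 ≈ 0.5509

PN ≈ 0.551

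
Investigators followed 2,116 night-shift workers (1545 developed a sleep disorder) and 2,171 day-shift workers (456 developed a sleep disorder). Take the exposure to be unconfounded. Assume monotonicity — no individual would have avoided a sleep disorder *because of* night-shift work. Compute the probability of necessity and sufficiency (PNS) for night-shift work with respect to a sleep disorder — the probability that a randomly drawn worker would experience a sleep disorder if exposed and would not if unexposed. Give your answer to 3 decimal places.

p₁ = P(outcome | exposed) = 1545/2116 = 0.73015
p₀ = P(outcome | unexposed) = 456/2171 = 0.21004
Under exogeneity and monotonicity, PNS = p₁ − p₀.
PNS = 0.73015 − 0.21004 = 0.52011

PNS ≈ 0.520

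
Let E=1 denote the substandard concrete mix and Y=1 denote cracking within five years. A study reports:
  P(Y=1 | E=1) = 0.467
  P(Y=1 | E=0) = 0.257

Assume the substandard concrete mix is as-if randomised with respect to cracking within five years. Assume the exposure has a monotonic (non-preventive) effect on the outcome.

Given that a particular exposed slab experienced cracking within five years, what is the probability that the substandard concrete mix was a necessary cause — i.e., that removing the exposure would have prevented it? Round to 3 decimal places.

Let p₁ = 0.467, p₀ = 0.257.
Under exogeneity and monotonicity, PN = (p₁ − p₀) / p₁.
PN = (0.467 − 0.257) / 0.467 = 0.21 / 0.467 ≈ 0.4497

PN ≈ 0.450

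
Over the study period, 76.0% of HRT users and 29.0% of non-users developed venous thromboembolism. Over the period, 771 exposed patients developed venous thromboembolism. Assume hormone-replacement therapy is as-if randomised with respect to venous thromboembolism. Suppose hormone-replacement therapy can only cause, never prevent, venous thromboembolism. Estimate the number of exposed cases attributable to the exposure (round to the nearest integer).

about 477 cases

p₁ = 0.76, p₀ = 0.29.
PN = (p₁ − p₀)/p₁ = (0.76 − 0.29) / 0.76 ≈ 0.61842.
Attributable cases ≈ PN × (exposed cases) = 0.61842 × 771 ≈ 476.80.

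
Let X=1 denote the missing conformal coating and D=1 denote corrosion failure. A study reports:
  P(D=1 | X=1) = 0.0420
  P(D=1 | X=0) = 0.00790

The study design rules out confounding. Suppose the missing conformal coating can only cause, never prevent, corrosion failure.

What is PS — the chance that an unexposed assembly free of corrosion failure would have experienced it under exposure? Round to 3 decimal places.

Let p₁ = 0.042, p₀ = 0.0079.
Under exogeneity and monotonicity, PS = (p₁ − p₀) / (1 − p₀).
PS = (0.042 − 0.0079) / (1 − 0.0079) = 0.0341 / 0.9921 ≈ 0.0344

PS ≈ 0.034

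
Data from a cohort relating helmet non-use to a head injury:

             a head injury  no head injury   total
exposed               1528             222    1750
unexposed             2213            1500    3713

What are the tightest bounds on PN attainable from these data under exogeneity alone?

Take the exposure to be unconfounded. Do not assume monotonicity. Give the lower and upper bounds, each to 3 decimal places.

p₁ = P(outcome | exposed) = 1528/1750 = 0.87314
p₀ = P(outcome | unexposed) = 2213/3713 = 0.59601
Under exogeneity alone the bounds on PN are max{0,(p₁−p₀)/p₁} ≤ PN ≤ min{1,(1−p₀)/p₁}.
  lower = (p₁ − p₀)/p₁ = 0.27713 / 0.87314 ≈ 0.3174
  upper = min{1, (1 − p₀)/p₁} = 0.40399 / 0.87314 ≈ 0.4627

0.317 ≤ PN ≤ 0.463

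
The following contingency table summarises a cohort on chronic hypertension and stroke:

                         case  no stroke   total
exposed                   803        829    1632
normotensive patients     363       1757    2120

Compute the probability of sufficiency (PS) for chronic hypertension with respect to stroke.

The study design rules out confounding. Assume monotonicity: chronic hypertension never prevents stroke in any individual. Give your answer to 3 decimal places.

p₁ = P(outcome | exposed) = 803/1632 = 0.49203
p₀ = P(outcome | unexposed) = 363/2120 = 0.17123
Under exogeneity and monotonicity, PS = (p₁ − p₀)/(1 − p₀).
PS = (0.49203 − 0.17123) / 0.82877 ≈ 0.3871

PS ≈ 0.387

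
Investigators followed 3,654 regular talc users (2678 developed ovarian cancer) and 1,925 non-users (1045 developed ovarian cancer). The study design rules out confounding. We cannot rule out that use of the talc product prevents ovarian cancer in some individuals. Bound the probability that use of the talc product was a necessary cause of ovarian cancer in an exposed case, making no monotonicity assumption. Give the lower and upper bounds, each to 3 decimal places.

p₁ = P(outcome | exposed) = 2678/3654 = 0.7329
p₀ = P(outcome | unexposed) = 1045/1925 = 0.54286
Under exogeneity alone the bounds on PN are max{0,(p₁−p₀)/p₁} ≤ PN ≤ min{1,(1−p₀)/p₁}.
  lower = (p₁ − p₀)/p₁ = 0.19004 / 0.7329 ≈ 0.2593
  upper = min{1, (1 − p₀)/p₁} = 0.45714 / 0.7329 ≈ 0.6237

0.259 ≤ PN ≤ 0.624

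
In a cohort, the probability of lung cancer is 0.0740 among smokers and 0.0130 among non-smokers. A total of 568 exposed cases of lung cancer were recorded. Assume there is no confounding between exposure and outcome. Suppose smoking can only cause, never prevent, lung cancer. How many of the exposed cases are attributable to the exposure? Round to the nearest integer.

Let p₁ = 0.074, p₀ = 0.013.
PN = (p₁ − p₀)/p₁ = (0.074 − 0.013) / 0.074 ≈ 0.82432.
Attributable cases ≈ PN × (exposed cases) = 0.82432 × 568 ≈ 468.22.

about 468 cases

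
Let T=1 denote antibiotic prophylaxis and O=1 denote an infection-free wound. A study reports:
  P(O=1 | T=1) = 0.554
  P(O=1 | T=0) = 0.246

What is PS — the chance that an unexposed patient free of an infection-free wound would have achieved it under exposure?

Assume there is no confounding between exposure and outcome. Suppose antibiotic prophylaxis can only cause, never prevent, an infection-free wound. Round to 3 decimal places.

PS ≈ 0.408

Let p₁ = 0.554, p₀ = 0.246.
Under exogeneity and monotonicity, PS = (p₁ − p₀) / (1 − p₀).
PS = (0.554 − 0.246) / (1 − 0.246) = 0.308 / 0.754 ≈ 0.4085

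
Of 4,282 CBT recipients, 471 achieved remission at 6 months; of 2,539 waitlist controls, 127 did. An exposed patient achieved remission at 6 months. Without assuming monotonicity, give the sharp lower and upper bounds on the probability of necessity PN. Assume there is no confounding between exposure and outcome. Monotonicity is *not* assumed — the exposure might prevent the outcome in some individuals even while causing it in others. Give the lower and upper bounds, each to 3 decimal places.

p₁ = P(outcome | exposed) = 471/4282 = 0.11
p₀ = P(outcome | unexposed) = 127/2539 = 0.05002
Under exogeneity alone the bounds on PN are max{0,(p₁−p₀)/p₁} ≤ PN ≤ min{1,(1−p₀)/p₁}.
  lower = (p₁ − p₀)/p₁ = 0.059976 / 0.11 ≈ 0.5453
  upper = min{1, (1 − p₀)/p₁} = 0.94998 / 0.11 ≈ 8.6366 → capped at 1

0.545 ≤ PN ≤ 1.000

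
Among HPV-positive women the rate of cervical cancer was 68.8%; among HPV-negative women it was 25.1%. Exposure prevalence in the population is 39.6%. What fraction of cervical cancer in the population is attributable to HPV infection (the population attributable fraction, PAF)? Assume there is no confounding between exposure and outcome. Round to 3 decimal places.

PAF ≈ 0.408

p₁ = 0.688, p₀ = 0.251.
Overall risk P(Y=1) = π·p₁ + (1−π)·p₀ = 0.396×0.688 + 0.604×0.251 = 0.42405.
Under exogeneity, PAF = [P(Y=1) − p₀] / P(Y=1).
PAF = (0.42405 − 0.251) / 0.42405 ≈ 0.4081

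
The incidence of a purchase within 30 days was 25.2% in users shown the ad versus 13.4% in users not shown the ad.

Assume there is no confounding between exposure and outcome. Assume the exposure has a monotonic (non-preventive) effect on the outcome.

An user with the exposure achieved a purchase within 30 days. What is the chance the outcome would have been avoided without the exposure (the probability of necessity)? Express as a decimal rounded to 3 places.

PN ≈ 0.468

p₁ = 0.252, p₀ = 0.134.
Under exogeneity and monotonicity, PN = (p₁ − p₀) / p₁.
PN = (0.252 − 0.134) / 0.252 = 0.118 / 0.252 ≈ 0.4683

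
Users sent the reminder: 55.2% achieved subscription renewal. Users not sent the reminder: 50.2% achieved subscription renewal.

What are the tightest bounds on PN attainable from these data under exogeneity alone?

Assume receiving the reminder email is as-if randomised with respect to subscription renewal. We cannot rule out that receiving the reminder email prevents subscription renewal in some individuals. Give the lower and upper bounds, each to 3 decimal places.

p₁ = 0.552, p₀ = 0.502.
Under exogeneity alone the bounds on PN are max{0,(p₁−p₀)/p₁} ≤ PN ≤ min{1,(1−p₀)/p₁}.
  lower = (p₁ − p₀)/p₁ = 0.05 / 0.552 ≈ 0.0906
  upper = min{1, (1 − p₀)/p₁} = 0.498 / 0.552 ≈ 0.9022

0.091 ≤ PN ≤ 0.902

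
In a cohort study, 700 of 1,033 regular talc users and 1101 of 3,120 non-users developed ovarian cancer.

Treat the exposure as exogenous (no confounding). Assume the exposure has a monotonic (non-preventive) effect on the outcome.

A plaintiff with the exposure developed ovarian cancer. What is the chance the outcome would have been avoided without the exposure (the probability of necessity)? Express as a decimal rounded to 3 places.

PN ≈ 0.479

p₁ = P(outcome | exposed) = 700/1033 = 0.67764
p₀ = P(outcome | unexposed) = 1101/3120 = 0.35288
Under exogeneity and monotonicity, PN = (p₁ − p₀) / p₁.
PN = (0.67764 − 0.35288) / 0.67764 = 0.32475 / 0.67764 ≈ 0.4792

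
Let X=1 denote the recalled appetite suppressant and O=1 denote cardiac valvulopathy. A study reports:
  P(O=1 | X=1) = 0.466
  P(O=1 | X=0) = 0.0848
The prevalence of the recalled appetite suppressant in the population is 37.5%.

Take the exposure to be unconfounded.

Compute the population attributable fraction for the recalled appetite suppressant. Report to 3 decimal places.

PAF ≈ 0.628

Let p₁ = 0.466, p₀ = 0.0848.
Overall risk P(Y=1) = π·p₁ + (1−π)·p₀ = 0.375×0.466 + 0.625×0.0848 = 0.22775.
Under exogeneity, PAF = [P(Y=1) − p₀] / P(Y=1).
PAF = (0.22775 − 0.0848) / 0.22775 ≈ 0.6277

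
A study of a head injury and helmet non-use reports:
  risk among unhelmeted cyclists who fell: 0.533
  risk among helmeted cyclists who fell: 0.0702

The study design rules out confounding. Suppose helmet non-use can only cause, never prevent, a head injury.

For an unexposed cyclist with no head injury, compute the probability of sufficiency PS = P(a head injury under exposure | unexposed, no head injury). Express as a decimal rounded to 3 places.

PS ≈ 0.498

Let p₁ = 0.533, p₀ = 0.0702.
Under exogeneity and monotonicity, PS = (p₁ − p₀) / (1 − p₀).
PS = (0.533 − 0.0702) / (1 − 0.0702) = 0.4628 / 0.9298 ≈ 0.4977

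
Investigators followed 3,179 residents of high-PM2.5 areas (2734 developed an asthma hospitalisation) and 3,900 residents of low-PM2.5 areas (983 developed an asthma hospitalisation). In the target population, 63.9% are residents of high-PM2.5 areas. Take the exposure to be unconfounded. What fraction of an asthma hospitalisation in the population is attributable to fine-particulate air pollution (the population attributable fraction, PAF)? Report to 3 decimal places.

PAF ≈ 0.607

p₁ = P(outcome | exposed) = 2734/3179 = 0.86002
p₀ = P(outcome | unexposed) = 983/3900 = 0.25205
Overall risk P(Y=1) = π·p₁ + (1−π)·p₀ = 0.639×0.86002 + 0.361×0.25205 = 0.64054.
Under exogeneity, PAF = [P(Y=1) − p₀] / P(Y=1).
PAF = (0.64054 − 0.25205) / 0.64054 ≈ 0.6065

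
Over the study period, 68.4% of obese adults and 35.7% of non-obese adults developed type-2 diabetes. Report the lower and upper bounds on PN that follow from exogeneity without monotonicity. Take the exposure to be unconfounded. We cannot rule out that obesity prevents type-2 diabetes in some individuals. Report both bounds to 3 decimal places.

p₁ = 0.684, p₀ = 0.357.
Under exogeneity alone the bounds on PN are max{0,(p₁−p₀)/p₁} ≤ PN ≤ min{1,(1−p₀)/p₁}.
  lower = (p₁ − p₀)/p₁ = 0.327 / 0.684 ≈ 0.4781
  upper = min{1, (1 − p₀)/p₁} = 0.643 / 0.684 ≈ 0.9401

0.478 ≤ PN ≤ 0.940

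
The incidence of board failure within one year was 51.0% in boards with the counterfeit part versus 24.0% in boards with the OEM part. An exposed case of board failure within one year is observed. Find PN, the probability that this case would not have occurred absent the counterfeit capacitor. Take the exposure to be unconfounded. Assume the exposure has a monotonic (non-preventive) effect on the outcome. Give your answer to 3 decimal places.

p₁ = 0.51, p₀ = 0.24.
Under exogeneity and monotonicity, PN = (p₁ − p₀) / p₁.
PN = (0.51 − 0.24) / 0.51 = 0.27 / 0.51 ≈ 0.5294

PN ≈ 0.529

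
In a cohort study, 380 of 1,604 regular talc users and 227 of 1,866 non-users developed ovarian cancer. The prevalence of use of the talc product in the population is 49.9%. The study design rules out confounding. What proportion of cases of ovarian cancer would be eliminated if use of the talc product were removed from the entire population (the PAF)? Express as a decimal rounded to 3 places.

PAF ≈ 0.321

p₁ = P(outcome | exposed) = 380/1604 = 0.23691
p₀ = P(outcome | unexposed) = 227/1866 = 0.12165
Overall risk P(Y=1) = π·p₁ + (1−π)·p₀ = 0.499×0.23691 + 0.501×0.12165 = 0.17916.
Under exogeneity, PAF = [P(Y=1) − p₀] / P(Y=1).
PAF = (0.17916 − 0.12165) / 0.17916 ≈ 0.3210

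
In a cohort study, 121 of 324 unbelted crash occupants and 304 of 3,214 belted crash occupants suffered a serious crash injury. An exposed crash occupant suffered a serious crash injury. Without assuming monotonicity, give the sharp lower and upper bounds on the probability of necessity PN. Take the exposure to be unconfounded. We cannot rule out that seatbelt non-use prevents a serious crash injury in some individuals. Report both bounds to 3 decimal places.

p₁ = P(outcome | exposed) = 121/324 = 0.37346
p₀ = P(outcome | unexposed) = 304/3214 = 0.094586
Under exogeneity alone the bounds on PN are max{0,(p₁−p₀)/p₁} ≤ PN ≤ min{1,(1−p₀)/p₁}.
  lower = (p₁ − p₀)/p₁ = 0.27887 / 0.37346 ≈ 0.7467
  upper = min{1, (1 − p₀)/p₁} = 0.90541 / 0.37346 ≈ 2.4244 → capped at 1

0.747 ≤ PN ≤ 1.000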